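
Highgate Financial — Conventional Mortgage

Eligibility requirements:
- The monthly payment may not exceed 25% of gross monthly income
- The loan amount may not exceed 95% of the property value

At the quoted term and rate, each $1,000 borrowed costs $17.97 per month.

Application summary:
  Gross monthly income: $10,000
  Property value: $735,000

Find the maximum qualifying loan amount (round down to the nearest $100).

$139,100

Payment cap: 25% × $10,000 = $2,500/month.
At $17.97 per $1,000, that supports 2,500/17.97 × 1,000 ≈ $139,120 → $139,100.
LTV cap: 95% × $735,000 = $698,250 → $698,200.
Binding constraint: payment-to-income.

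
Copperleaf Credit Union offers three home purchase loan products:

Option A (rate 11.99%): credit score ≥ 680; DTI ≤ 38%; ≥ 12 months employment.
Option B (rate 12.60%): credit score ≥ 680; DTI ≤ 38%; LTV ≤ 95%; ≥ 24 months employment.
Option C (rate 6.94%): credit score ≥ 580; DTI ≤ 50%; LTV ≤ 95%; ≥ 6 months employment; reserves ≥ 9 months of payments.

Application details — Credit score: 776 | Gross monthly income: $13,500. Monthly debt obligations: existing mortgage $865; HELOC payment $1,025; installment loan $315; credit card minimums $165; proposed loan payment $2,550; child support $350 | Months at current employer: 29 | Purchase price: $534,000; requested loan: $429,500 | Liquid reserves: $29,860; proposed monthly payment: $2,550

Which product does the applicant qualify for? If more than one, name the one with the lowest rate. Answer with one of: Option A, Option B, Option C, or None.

Option C

Total debts = (865 + 1,025 + 315 + 165 + 2,550 + 350) = 5,270; DTI = 5,270/13,500 = 39%.
LTV = 429,500/534,000 = 80.4%.
Reserves = 29,860/2,550 = 11.7 months.
Option A: score 776 ≥ 680; DTI 39% > 38%; employment 29 ≥ 12 mo → does not qualify.
Option B: score 776 ≥ 680; DTI 39% > 38%; LTV 80.4% ≤ 95%; employment 29 ≥ 24 mo → does not qualify.
Option C: score 776 ≥ 580; DTI 39% ≤ 50%; LTV 80.4% ≤ 95%; employment 29 ≥ 6 mo; reserves 11.7 ≥ 9 mo → qualifies.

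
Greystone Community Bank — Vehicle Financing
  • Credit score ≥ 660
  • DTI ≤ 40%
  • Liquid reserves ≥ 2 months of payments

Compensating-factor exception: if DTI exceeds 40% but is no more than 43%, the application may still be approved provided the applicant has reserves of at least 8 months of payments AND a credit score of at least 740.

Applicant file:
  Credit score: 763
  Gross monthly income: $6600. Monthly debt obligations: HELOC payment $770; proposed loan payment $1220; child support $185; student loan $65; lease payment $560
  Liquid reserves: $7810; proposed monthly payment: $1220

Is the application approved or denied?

Credit score 763 ≥ 660 (meets base)
Total debts = (770 + 1,220 + 185 + 65 + 560) = 2,800. DTI = 2,800/6,600 = 42.4% > 40% — standard DTI limit exceeded.
Reserves = 7,810/1,220 = 6.4 months ≥ 2
42.4% falls in the override range (40%–43%), so the compensating-factor test applies.
Reserves 6.4 < 8 months; credit score 763 ≥ 740.
Compensating-factor requirement not fully met.

Denied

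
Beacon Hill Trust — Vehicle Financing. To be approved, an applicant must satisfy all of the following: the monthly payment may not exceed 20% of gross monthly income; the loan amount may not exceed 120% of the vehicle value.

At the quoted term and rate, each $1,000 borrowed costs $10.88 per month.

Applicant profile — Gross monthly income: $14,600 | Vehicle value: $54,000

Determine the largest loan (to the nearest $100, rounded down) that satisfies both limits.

Payment cap: 20% × $14,600 = $2,920/month.
At $10.88 per $1,000, that supports 2,920/10.88 × 1,000 ≈ $268,382 → $268,300.
LTV cap: 120% × $54,000 = $64,800 → $64,800.
Binding constraint: loan-to-value.

$64,800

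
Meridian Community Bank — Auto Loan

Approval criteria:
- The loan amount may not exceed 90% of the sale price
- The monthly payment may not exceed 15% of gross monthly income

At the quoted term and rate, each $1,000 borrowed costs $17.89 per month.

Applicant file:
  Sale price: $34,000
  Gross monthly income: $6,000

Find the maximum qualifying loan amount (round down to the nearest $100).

Payment cap: 15% × $6,000 = $900/month.
At $17.89 per $1,000, that supports 900/17.89 × 1,000 ≈ $50,307 → $50,300.
LTV cap: 90% × $34,000 = $30,600 → $30,600.
Binding constraint: loan-to-value.

$30,600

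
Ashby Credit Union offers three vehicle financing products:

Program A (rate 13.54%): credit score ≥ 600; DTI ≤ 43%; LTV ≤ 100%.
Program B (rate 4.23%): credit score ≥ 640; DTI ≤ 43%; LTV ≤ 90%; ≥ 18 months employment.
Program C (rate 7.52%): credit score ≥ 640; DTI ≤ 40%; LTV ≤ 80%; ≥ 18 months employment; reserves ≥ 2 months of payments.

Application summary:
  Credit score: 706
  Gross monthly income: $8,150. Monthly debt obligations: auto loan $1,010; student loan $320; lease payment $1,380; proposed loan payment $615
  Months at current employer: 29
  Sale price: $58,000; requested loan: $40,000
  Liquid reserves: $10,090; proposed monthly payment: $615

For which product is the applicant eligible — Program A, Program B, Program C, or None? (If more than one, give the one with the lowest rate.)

Program B

Total debts = (1,010 + 320 + 1,380 + 615) = 3,325; DTI = 3,325/8,150 = 40.8%.
LTV = 40,000/58,000 = 69%.
Reserves = 10,090/615 = 16.4 months.
Program A: score 706 ≥ 600; DTI 40.8% ≤ 43%; LTV 69% ≤ 100% → qualifies.
Program B: score 706 ≥ 640; DTI 40.8% ≤ 43%; LTV 69% ≤ 90%; employment 29 ≥ 18 mo → qualifies.
Program C: score 706 ≥ 640; DTI 40.8% > 40%; LTV 69% ≤ 80%; employment 29 ≥ 18 mo; reserves 16.4 ≥ 2 mo → does not qualify.
Qualifying: Program A, Program B. Lowest rate is 4.23% → Program B.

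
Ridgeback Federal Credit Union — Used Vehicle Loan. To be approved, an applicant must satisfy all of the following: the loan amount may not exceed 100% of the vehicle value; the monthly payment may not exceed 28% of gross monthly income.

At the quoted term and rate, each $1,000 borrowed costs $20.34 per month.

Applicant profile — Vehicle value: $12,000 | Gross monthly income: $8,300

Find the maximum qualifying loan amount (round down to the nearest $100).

Payment cap: 28% × $8,300 = $2,324/month.
At $20.34 per $1,000, that supports 2,324/20.34 × 1,000 ≈ $114,257 → $114,200.
LTV cap: 100% × $12,000 = $12,000 → $12,000.
Binding constraint: loan-to-value.

$12,000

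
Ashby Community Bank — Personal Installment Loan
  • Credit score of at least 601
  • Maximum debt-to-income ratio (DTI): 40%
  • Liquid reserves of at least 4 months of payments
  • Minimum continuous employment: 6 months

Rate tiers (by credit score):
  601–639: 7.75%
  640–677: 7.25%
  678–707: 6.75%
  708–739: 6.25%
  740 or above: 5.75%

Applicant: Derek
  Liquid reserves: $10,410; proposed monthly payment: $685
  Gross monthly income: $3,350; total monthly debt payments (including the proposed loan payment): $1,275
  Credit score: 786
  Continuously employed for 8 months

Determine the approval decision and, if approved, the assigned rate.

Credit score 786 ≥ 601 (meets minimum)
Reserves: 10,410 ÷ 685 = 15.2 months (meets 4-month minimum)
Debt-to-income = 1,275/3,350 = 38.1% — meets 40% limit
Employment 8 ≥ 6 months
All requirements met. Score 786 falls in the 740 or above tier → 5.75%.

Approved at 5.75%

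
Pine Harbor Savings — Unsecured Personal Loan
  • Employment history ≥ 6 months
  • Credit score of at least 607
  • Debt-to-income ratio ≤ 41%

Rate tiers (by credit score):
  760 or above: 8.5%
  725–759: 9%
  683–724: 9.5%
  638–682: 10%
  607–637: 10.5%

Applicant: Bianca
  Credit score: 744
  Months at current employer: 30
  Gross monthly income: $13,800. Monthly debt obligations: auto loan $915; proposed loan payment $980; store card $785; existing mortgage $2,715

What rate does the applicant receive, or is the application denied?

Credit score 744 ≥ 607 (meets minimum)
Total monthly debts = (915 + 980 + 785 + 2,715) = 5,395. Debt-to-income = 5,395/13,800 = 39.1% — meets 41% limit
Employment 30 ≥ 6 months
All requirements met. Score 744 falls in the 725–759 tier → 9%.

Approved at 9%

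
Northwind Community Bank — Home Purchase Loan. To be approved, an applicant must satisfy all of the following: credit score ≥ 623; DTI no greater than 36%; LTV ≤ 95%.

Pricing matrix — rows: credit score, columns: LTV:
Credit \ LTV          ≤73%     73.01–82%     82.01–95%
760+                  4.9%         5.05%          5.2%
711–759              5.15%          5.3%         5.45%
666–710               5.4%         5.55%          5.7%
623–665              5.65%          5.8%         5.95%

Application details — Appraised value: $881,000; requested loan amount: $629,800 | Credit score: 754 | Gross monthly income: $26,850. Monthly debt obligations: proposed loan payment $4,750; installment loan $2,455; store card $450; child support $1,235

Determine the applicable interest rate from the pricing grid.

Credit score 754 ≥ 623; Total monthly debts = (4,750 + 2,455 + 450 + 1,235) = 8,890. Debt-to-income = 8,890/26,850 = 33.1% — meets 36% limit
Loan-to-value = 629,800/881,000 = 71.5% — pass (95% max)
Score 754 is in the 711–759 band; LTV 71.5% is in the ≤73% band → 5.15%.

5.15%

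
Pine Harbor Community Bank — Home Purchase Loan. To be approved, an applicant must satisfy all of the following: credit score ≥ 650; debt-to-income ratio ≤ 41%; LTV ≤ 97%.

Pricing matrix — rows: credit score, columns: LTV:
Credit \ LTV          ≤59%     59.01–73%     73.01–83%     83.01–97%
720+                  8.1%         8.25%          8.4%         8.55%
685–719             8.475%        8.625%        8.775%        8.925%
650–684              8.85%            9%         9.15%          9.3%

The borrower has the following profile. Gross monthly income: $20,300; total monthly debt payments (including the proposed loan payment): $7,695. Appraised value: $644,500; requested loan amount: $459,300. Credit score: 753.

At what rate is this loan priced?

Credit score 753 ≥ 650; DTI: 7,695 ÷ 20,300 = 37.9%, within the 41% cap
LTV = 459,300/644,500 = 71.3% ≤ 97%
Credit 753 → row 720+; LTV 71.3% → column 59.01–73%. Grid cell → 8.25%.

8.25%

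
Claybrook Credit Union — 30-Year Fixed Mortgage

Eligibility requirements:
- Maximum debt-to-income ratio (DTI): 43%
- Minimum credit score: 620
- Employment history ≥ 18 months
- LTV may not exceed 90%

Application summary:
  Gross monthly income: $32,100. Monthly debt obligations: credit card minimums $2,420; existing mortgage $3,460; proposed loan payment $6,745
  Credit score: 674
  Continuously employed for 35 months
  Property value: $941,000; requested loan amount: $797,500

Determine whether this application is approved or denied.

Total monthly debts = (2,420 + 3,460 + 6,745) = 12,625. DTI: 12,625 ÷ 32,100 = 39.3%, within the 43% cap
Credit score 674 ≥ 620 (meets)
Employment 35 ≥ 18 months
LTV = 797,500/941,000 = 84.8% ≤ 90%
All criteria satisfied.

Approved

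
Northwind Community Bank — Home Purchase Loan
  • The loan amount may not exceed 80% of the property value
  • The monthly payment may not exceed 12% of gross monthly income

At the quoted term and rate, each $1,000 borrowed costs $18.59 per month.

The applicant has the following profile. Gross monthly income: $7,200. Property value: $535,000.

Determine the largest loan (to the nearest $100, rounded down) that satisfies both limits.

$46,400

Payment cap: 12% × $7,200 = $864/month.
At $18.59 per $1,000, that supports 864/18.59 × 1,000 ≈ $46,476 → $46,400.
LTV cap: 80% × $535,000 = $428,000 → $428,000.
Binding constraint: payment-to-income.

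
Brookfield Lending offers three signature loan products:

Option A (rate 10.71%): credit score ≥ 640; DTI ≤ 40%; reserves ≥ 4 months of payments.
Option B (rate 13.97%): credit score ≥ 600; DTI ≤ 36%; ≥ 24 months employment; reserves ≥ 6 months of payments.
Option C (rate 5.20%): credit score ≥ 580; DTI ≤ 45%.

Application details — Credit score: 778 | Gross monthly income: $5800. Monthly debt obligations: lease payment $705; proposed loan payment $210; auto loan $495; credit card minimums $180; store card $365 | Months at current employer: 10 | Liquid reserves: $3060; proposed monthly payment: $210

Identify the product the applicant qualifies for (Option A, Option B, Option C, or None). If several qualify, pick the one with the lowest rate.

Total debts = (705 + 210 + 495 + 180 + 365) = 1,955; DTI = 1,955/5,800 = 33.7%.
Reserves = 3,060/210 = 14.6 months.
Option A: score 778 ≥ 640; DTI 33.7% ≤ 40%; reserves 14.6 ≥ 4 mo → qualifies.
Option B: score 778 ≥ 600; DTI 33.7% ≤ 36%; employment 10 < 24 mo; reserves 14.6 ≥ 6 mo → does not qualify.
Option C: score 778 ≥ 580; DTI 33.7% ≤ 45% → qualifies.
Qualifying: Option A, Option C. Lowest rate is 5.20% → Option C.

Option C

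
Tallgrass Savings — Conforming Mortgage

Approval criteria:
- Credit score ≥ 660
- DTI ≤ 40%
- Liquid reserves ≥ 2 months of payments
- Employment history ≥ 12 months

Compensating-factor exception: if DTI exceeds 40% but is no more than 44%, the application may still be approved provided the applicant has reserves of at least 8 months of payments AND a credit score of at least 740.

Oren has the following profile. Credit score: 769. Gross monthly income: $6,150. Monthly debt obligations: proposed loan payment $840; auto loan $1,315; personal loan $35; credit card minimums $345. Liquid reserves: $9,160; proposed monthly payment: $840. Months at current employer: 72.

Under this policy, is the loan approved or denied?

Credit score 769 ≥ 660 (meets base)
Total debts = (840 + 1,315 + 35 + 345) = 2,535. DTI: 2,535 ÷ 6,150 = 41.2%, over the 40% base limit.
Reserves: 9,160 ÷ 840 = 10.9 months (meets 2-month minimum)
Employment 72 ≥ 12 months
DTI 41.2% is within the 40%–44% exception band; checking compensating factors.
Override check — reserves: 10.9 mo (ok); score: 769 (ok).
Both compensating conditions met → exception applies.

Approved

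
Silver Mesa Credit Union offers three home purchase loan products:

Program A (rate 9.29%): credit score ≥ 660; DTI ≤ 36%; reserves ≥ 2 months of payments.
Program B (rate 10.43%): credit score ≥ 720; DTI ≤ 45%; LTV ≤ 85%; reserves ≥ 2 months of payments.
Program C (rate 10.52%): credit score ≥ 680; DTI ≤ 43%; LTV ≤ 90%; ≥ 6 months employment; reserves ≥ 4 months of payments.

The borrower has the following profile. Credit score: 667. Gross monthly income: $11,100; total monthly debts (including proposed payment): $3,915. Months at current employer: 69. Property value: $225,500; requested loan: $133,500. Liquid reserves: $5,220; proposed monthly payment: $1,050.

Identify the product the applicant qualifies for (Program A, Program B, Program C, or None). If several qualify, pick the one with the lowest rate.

DTI = 3,915/11,100 = 35.3%.
LTV = 133,500/225,500 = 59.2%.
Reserves = 5,220/1,050 = 5.0 months.
Program A: score 667 ≥ 660; DTI 35.3% ≤ 36%; reserves 5.0 ≥ 2 mo → qualifies.
Program B: score 667 < 720; DTI 35.3% ≤ 45%; LTV 59.2% ≤ 85%; reserves 5.0 ≥ 2 mo → does not qualify.
Program C: score 667 < 680; DTI 35.3% ≤ 43%; LTV 59.2% ≤ 90%; employment 69 ≥ 6 mo; reserves 5.0 ≥ 4 mo → does not qualify.

Program A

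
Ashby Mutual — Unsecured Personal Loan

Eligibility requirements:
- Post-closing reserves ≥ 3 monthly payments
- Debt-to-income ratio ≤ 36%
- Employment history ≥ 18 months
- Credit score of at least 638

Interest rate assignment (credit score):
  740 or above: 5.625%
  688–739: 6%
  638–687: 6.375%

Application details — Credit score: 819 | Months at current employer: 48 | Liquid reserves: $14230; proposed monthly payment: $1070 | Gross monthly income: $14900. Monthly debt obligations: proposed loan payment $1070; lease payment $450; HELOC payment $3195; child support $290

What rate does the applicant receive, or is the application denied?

Credit score 819 ≥ 638 (meets minimum)
Total monthly debts = (1,070 + 450 + 3,195 + 290) = 5,005. Debt-to-income = 5,005/14,900 = 33.6% — meets 36% limit
Employment 48 ≥ 18 months
Reserves = 14,230/1,070 = 13.3 months ≥ 3
All requirements met. Score 819 falls in the 740 or above tier → 5.625%.

Approved at 5.625%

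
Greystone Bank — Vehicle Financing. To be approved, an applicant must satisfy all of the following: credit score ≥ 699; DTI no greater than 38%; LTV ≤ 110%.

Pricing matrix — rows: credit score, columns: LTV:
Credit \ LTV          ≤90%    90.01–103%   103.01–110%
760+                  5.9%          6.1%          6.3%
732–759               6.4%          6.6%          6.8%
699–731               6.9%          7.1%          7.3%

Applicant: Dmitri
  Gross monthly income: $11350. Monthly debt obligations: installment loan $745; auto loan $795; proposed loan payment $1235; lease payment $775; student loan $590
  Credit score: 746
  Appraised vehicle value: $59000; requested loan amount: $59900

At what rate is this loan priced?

Credit score 746 ≥ 699; Total monthly debts = (745 + 795 + 1,235 + 775 + 590) = 4,140. Debt-to-income = 4,140/11,350 = 36.5% — meets 38% limit
LTV: 59,900 ÷ 59,000 = 101.5%, within 110% cap
Row: 746 falls in 732–759. Column: 101.5% falls in 90.01–103%. Rate = 6.6%.

6.6%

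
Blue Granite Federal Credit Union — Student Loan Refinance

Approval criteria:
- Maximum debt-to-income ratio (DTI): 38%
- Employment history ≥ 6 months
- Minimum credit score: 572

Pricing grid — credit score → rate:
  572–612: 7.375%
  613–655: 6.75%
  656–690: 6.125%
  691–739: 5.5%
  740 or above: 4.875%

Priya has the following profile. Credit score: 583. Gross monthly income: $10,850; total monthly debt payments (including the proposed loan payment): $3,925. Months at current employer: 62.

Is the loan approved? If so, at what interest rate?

Credit score 583 ≥ 572 (meets minimum)
DTI = 3,925/10,850 = 36.2% ≤ 38%
Employment 62 ≥ 6 months
All requirements met. Score 583 falls in the 572–612 tier → 7.375%.

Approved at 7.375%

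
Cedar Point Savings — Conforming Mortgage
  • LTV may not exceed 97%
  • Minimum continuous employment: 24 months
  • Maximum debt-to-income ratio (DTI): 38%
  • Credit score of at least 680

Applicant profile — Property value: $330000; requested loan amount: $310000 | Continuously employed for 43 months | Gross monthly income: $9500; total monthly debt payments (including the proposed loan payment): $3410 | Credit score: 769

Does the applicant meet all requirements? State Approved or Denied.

Loan-to-value = 310,000/330,000 = 93.9% — pass (97% max)
Employment 43 ≥ 24 months
DTI = 3,410/9,500 = 35.9% ≤ 38%
Credit score 769 ≥ 680 (meets)
All criteria satisfied.

Approved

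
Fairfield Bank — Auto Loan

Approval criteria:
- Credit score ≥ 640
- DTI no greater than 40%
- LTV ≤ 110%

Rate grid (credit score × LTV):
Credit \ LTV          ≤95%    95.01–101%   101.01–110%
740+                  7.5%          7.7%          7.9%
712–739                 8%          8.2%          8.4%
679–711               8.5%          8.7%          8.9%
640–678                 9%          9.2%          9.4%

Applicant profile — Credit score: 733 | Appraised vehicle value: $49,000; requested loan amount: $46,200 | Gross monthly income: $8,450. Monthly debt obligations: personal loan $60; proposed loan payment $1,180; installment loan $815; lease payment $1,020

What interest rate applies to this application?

8%

Credit score 733 ≥ 640; Total monthly debts = (60 + 1,180 + 815 + 1,020) = 3,075. DTI: 3,075 ÷ 8,450 = 36.4%, within the 40% cap
LTV: 46,200 ÷ 49,000 = 94.3%, within 110% cap
Credit 733 → row 712–739; LTV 94.3% → column ≤95%. Grid cell → 8%.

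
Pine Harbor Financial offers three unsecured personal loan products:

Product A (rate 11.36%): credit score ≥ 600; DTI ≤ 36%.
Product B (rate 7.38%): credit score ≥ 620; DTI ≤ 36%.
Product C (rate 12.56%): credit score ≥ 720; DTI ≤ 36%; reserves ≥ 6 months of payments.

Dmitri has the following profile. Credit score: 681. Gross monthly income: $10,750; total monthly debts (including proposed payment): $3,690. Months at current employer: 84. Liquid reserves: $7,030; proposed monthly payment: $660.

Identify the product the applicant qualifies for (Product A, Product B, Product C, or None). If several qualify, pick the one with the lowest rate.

DTI = 3,690/10,750 = 34.3%.
Reserves = 7,030/660 = 10.7 months.
Product A: score 681 ≥ 600; DTI 34.3% ≤ 36% → qualifies.
Product B: score 681 ≥ 620; DTI 34.3% ≤ 36% → qualifies.
Product C: score 681 < 720; DTI 34.3% ≤ 36%; reserves 10.7 ≥ 6 mo → does not qualify.
Qualifying: Product A, Product B. Lowest rate is 7.38% → Product B.

Product B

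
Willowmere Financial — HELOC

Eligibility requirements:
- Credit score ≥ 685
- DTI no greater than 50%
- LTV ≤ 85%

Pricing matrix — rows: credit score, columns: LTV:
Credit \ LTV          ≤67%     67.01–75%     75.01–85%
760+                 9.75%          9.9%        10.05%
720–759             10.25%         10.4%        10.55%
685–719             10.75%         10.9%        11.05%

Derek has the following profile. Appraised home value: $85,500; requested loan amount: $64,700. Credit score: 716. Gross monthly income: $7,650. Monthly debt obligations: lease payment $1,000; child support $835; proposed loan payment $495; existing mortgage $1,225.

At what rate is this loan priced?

11.05%

Credit score 716 ≥ 685; Total monthly debts = (1,000 + 835 + 495 + 1,225) = 3,555. DTI = 3,555/7,650 = 46.5% ≤ 50%
LTV = 64,700/85,500 = 75.7% ≤ 85%
Score 716 is in the 685–719 band; LTV 75.7% is in the 75.01–85% band → 11.05%.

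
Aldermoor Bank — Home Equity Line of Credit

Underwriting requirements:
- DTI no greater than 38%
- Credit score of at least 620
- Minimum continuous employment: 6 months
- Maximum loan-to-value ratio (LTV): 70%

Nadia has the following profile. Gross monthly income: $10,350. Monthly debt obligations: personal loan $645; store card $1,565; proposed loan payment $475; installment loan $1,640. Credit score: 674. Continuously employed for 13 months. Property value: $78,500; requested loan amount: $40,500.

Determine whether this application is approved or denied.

Denied

Total monthly debts = (645 + 1,565 + 475 + 1,640) = 4,325. DTI: 4,325 ÷ 10,350 = 41.8%, exceeds the 38% cap
Credit score 674 ≥ 620 (meets)
Employment 13 ≥ 6 months
LTV: 40,500 ÷ 78,500 = 51.6%, within 70% cap
Fails on DTI.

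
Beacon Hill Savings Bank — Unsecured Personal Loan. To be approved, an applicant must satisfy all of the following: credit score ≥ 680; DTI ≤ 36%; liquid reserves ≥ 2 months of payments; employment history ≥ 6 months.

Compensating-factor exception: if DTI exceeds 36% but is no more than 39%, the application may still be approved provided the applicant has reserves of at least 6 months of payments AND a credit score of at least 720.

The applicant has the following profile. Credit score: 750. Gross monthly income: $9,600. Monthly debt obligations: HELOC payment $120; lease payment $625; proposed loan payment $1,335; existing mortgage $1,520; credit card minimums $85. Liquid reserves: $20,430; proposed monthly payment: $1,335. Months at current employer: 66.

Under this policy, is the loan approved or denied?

Approved

Credit score 750 ≥ 680 (meets base)
Total debts = (120 + 625 + 1,335 + 1,520 + 85) = 3,685. DTI: 3,685 ÷ 9,600 = 38.4%, over the 36% base limit.
Reserves: 20,430 ÷ 1,335 = 15.3 months (meets 2-month minimum)
Employment 66 ≥ 6 months
DTI 38.4% is within the 36%–39% exception band; checking compensating factors.
Reserves 15.3 ≥ 6 months; credit score 750 ≥ 720.
Both override conditions satisfied; DTI exception granted.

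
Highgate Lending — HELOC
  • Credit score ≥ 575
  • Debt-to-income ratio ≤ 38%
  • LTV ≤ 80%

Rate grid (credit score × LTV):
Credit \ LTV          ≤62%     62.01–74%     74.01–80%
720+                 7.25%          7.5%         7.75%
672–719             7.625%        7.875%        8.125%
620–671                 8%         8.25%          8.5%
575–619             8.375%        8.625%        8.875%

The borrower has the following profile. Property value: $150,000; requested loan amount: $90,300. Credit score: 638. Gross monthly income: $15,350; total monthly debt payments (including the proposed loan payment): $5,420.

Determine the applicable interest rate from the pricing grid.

Credit score 638 ≥ 575; DTI: 5,420 ÷ 15,350 = 35.3%, within the 38% cap
LTV: 90,300 ÷ 150,000 = 60.2%, within 80% cap
Row: 638 falls in 620–671. Column: 60.2% falls in ≤62%. Rate = 8%.

8%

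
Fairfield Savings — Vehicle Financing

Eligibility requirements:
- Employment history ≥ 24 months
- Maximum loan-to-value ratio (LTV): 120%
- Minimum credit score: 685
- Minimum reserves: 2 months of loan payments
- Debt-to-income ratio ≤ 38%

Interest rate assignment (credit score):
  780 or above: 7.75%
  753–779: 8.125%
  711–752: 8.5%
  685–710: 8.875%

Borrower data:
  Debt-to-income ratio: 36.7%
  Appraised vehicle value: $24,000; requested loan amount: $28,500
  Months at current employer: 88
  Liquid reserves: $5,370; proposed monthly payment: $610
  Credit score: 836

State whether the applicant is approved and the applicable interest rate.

Approved at 7.75%

Credit score 836 ≥ 685 (meets minimum)
LTV: 28,500 ÷ 24,000 = 118.8%, within 120% cap
Liquid reserves cover 5,370/610 = 8.8 months — ≥ 2 required
DTI 36.7% is within the 38% limit
Employment 88 ≥ 24 months
All requirements met. Score 836 falls in the 780 or above tier → 7.75%.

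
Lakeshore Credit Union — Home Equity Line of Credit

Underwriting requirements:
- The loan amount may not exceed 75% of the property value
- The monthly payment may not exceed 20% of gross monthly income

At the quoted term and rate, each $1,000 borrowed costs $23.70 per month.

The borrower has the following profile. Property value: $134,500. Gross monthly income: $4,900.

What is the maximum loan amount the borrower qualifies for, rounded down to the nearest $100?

$41,300

Payment cap: 20% × $4,900 = $980/month.
At $23.70 per $1,000, that supports 980/23.70 × 1,000 ≈ $41,350 → $41,300.
LTV cap: 75% × $134,500 = $100,875 → $100,800.
Binding constraint: payment-to-income.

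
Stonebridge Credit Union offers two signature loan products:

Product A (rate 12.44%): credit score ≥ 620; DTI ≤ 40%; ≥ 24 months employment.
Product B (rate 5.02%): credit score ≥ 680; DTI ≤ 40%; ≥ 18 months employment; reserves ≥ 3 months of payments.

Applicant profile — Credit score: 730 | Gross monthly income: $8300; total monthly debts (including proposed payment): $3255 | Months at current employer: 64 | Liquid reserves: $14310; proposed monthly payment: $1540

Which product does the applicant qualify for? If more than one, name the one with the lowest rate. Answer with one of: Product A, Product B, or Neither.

Product B

DTI = 3,255/8,300 = 39.2%.
Reserves = 14,310/1,540 = 9.3 months.
Product A: score 730 ≥ 620; DTI 39.2% ≤ 40%; employment 64 ≥ 24 mo → qualifies.
Product B: score 730 ≥ 680; DTI 39.2% ≤ 40%; employment 64 ≥ 18 mo; reserves 9.3 ≥ 3 mo → qualifies.
Qualifying: Product A, Product B. Lowest rate is 5.02% → Product B.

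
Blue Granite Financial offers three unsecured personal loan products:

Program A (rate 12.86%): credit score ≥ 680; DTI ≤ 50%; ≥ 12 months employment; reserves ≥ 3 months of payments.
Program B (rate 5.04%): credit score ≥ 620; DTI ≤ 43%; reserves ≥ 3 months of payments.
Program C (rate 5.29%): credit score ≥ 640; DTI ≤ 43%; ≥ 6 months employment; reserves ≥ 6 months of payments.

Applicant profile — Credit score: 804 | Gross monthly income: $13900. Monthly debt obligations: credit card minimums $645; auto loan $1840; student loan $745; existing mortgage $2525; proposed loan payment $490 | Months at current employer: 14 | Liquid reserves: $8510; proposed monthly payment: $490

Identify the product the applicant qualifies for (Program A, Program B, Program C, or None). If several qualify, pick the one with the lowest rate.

Total debts = (645 + 1,840 + 745 + 2,525 + 490) = 6,245; DTI = 6,245/13,900 = 44.9%.
Reserves = 8,510/490 = 17.4 months.
Program A: score 804 ≥ 680; DTI 44.9% ≤ 50%; employment 14 ≥ 12 mo; reserves 17.4 ≥ 3 mo → qualifies.
Program B: score 804 ≥ 620; DTI 44.9% > 43%; reserves 17.4 ≥ 3 mo → does not qualify.
Program C: score 804 ≥ 640; DTI 44.9% > 43%; employment 14 ≥ 6 mo; reserves 17.4 ≥ 6 mo → does not qualify.

Program A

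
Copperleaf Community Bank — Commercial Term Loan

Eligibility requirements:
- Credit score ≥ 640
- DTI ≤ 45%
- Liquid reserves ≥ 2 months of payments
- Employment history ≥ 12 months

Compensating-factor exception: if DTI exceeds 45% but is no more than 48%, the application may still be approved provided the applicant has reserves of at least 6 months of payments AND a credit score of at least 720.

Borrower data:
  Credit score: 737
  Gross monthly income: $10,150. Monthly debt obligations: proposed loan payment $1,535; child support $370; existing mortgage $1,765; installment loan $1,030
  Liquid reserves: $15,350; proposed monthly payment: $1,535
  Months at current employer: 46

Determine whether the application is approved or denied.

Credit score 737 ≥ 640 (meets base)
Total debts = (1,535 + 370 + 1,765 + 1,030) = 4,700. DTI: 4,700 ÷ 10,150 = 46.3%, over the 45% base limit.
Reserves: 15,350 ÷ 1,535 = 10.0 months (meets 2-month minimum)
Employment 46 ≥ 12 months
DTI 46.3% is within the 45%–48% exception band; checking compensating factors.
Override check — reserves: 10.0 mo (ok); score: 737 (ok).
Both override conditions satisfied; DTI exception granted.

Approved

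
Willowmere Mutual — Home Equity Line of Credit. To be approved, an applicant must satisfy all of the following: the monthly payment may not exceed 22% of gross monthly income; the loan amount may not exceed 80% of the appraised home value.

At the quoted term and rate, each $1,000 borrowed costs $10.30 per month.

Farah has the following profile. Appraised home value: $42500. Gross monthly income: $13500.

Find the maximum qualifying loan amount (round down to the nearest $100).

$34,000

Payment cap: 22% × $13,500 = $2,970/month.
At $10.30 per $1,000, that supports 2,970/10.30 × 1,000 ≈ $288,349 → $288,300.
LTV cap: 80% × $42,500 = $34,000 → $34,000.
Binding constraint: loan-to-value.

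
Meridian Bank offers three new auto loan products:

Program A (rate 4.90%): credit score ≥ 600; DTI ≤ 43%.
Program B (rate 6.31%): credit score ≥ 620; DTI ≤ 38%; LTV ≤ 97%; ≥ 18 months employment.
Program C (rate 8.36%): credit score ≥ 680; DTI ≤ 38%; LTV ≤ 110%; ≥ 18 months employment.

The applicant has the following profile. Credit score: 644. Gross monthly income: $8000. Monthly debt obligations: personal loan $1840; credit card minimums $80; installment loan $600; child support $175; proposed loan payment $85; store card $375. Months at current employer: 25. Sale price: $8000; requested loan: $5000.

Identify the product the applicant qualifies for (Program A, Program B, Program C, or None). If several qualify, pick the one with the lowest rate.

Total debts = (1,840 + 80 + 600 + 175 + 85 + 375) = 3,155; DTI = 3,155/8,000 = 39.4%.
LTV = 5,000/8,000 = 62.5%.
Program A: score 644 ≥ 600; DTI 39.4% ≤ 43% → qualifies.
Program B: score 644 ≥ 620; DTI 39.4% > 38%; LTV 62.5% ≤ 97%; employment 25 ≥ 18 mo → does not qualify.
Program C: score 644 < 680; DTI 39.4% > 38%; LTV 62.5% ≤ 110%; employment 25 ≥ 18 mo → does not qualify.

Program A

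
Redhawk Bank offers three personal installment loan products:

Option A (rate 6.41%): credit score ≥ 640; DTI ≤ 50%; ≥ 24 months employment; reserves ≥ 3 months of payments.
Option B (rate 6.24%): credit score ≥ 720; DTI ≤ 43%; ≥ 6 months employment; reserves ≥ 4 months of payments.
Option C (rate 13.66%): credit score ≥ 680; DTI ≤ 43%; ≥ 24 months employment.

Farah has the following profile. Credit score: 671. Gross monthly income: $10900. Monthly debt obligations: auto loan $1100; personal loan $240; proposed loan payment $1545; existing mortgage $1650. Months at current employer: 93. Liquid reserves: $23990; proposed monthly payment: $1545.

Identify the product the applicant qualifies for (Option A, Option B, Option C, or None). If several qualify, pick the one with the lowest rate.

Total debts = (1,100 + 240 + 1,545 + 1,650) = 4,535; DTI = 4,535/10,900 = 41.6%.
Reserves = 23,990/1,545 = 15.5 months.
Option A: score 671 ≥ 640; DTI 41.6% ≤ 50%; employment 93 ≥ 24 mo; reserves 15.5 ≥ 3 mo → qualifies.
Option B: score 671 < 720; DTI 41.6% ≤ 43%; employment 93 ≥ 6 mo; reserves 15.5 ≥ 4 mo → does not qualify.
Option C: score 671 < 680; DTI 41.6% ≤ 43%; employment 93 ≥ 24 mo → does not qualify.

Option A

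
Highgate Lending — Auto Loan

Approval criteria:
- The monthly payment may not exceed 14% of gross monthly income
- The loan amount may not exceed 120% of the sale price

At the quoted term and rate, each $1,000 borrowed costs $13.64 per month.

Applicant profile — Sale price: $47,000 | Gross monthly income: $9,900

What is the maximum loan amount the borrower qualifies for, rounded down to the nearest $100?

Payment cap: 14% × $9,900 = $1,386/month.
At $13.64 per $1,000, that supports 1,386/13.64 × 1,000 ≈ $101,612 → $101,600.
LTV cap: 120% × $47,000 = $56,400 → $56,400.
Binding constraint: loan-to-value.

$56,400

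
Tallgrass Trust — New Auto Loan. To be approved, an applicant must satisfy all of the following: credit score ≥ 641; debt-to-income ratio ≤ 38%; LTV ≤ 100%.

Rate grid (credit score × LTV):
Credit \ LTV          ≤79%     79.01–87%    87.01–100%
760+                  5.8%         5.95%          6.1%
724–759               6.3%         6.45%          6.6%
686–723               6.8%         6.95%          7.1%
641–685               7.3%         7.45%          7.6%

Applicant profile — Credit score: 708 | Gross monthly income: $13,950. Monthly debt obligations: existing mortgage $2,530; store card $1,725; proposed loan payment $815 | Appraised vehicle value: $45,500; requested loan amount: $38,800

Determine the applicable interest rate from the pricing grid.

6.95%

Credit score 708 ≥ 641; Total monthly debts = (2,530 + 1,725 + 815) = 5,070. Debt-to-income = 5,070/13,950 = 36.3% — meets 38% limit
LTV = 38,800/45,500 = 85.3% ≤ 100%
Row: 708 falls in 686–723. Column: 85.3% falls in 79.01–87%. Rate = 6.95%.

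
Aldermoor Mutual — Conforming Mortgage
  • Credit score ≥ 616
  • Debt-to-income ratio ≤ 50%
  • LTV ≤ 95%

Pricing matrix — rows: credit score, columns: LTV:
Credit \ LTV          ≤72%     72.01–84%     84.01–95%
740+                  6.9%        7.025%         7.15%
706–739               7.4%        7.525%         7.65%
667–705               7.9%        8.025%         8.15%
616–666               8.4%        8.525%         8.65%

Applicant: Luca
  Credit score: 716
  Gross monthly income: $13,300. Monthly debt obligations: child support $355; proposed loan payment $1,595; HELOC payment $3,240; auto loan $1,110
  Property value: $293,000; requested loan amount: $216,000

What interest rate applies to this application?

7.525%

Credit score 716 ≥ 616; Total monthly debts = (355 + 1,595 + 3,240 + 1,110) = 6,300. DTI: 6,300 ÷ 13,300 = 47.4%, within the 50% cap
Loan-to-value = 216,000/293,000 = 73.7% — pass (95% max)
Score 716 is in the 706–739 band; LTV 73.7% is in the 72.01–84% band → 7.525%.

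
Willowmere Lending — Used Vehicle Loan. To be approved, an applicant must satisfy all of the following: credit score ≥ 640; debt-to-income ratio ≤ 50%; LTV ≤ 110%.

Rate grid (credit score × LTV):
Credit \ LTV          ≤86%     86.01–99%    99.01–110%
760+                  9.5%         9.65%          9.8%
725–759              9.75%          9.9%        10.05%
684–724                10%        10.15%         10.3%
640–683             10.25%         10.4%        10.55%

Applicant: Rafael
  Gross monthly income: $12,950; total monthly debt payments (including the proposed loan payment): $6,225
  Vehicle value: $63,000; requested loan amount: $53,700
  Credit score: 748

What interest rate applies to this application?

Credit score 748 ≥ 640; Debt-to-income = 6,225/12,950 = 48.1% — meets 50% limit
Loan-to-value = 53,700/63,000 = 85.2% — pass (110% max)
Score 748 is in the 725–759 band; LTV 85.2% is in the ≤86% band → 9.75%.

9.75%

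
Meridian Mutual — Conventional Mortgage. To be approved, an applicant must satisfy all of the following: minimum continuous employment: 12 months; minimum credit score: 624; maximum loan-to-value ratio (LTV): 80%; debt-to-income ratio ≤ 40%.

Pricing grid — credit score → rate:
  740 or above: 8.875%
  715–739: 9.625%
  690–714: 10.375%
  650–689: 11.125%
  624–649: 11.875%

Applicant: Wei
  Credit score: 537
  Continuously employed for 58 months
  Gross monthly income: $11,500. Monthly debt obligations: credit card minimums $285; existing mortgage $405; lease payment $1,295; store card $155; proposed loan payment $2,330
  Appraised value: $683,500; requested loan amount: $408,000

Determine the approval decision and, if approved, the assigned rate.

Denied

Credit score 537 < 624 (below minimum)
Employment 58 ≥ 12 months
LTV: 408,000 ÷ 683,500 = 59.7%, within 80% cap
Total monthly debts = (285 + 405 + 1,295 + 155 + 2,330) = 4,470. DTI: 4,470 ÷ 11,500 = 38.9%, within the 40% cap
Not all requirements met → denied.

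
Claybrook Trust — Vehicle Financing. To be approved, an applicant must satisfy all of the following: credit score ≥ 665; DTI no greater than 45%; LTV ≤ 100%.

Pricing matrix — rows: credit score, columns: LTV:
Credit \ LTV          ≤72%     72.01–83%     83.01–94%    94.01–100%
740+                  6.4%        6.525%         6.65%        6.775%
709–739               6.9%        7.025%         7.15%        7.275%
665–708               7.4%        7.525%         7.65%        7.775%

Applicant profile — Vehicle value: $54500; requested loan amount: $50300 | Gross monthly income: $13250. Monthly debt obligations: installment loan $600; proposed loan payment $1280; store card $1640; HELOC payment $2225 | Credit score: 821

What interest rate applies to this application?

Credit score 821 ≥ 665; Total monthly debts = (600 + 1,280 + 1,640 + 2,225) = 5,745. DTI = 5,745/13,250 = 43.4% ≤ 45%
LTV = 50,300/54,500 = 92.3% ≤ 100%
Score 821 is in the 740+ band; LTV 92.3% is in the 83.01–94% band → 6.65%.

6.65%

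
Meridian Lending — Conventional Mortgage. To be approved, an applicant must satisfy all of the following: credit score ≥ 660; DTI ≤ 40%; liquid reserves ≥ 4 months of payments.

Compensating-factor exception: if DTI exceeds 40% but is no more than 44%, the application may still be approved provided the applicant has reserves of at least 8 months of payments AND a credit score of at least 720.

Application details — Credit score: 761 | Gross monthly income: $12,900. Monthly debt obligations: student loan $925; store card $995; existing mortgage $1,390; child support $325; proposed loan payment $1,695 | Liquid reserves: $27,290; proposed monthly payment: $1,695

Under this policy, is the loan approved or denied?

Credit score 761 ≥ 660 (meets base)
Total debts = (925 + 995 + 1,390 + 325 + 1,695) = 5,330. DTI = 5,330/12,900 = 41.3% > 40% — standard DTI limit exceeded.
Liquid reserves cover 27,290/1,695 = 16.1 months — ≥ 4 required
DTI 41.3% is within the 40%–44% exception band; checking compensating factors.
Reserves 16.1 ≥ 8 months; credit score 761 ≥ 720.
Both override conditions satisfied; DTI exception granted.

Approved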